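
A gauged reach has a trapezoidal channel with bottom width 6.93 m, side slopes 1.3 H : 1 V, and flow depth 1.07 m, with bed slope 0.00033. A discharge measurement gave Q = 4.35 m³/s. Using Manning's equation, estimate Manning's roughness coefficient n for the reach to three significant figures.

A = (b + z·y)·y = (6.93 + 1.3×1.07)×1.07 = 8.903 m²
P = b + 2y√(1+z²) = 6.93 + 2×1.07×√(1+1.3²) = 10.44 m
R = A/P = 8.903/10.44 = 0.8528 m
n = (1/Q)·A·R^(2/3)·S^(1/2) = (1/4.35) × 8.903 × 0.8993 × 0.01817 = 0.03344

0.0334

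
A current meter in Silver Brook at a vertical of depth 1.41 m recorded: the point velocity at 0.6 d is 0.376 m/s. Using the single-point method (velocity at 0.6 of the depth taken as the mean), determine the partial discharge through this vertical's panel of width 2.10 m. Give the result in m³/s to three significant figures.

1.11 m³/s

v̄ = v₀.₆ = 0.376 m/s
q = v̄ × d × w = 0.3760 × 1.41 × 2.10 = 1.113 m³/s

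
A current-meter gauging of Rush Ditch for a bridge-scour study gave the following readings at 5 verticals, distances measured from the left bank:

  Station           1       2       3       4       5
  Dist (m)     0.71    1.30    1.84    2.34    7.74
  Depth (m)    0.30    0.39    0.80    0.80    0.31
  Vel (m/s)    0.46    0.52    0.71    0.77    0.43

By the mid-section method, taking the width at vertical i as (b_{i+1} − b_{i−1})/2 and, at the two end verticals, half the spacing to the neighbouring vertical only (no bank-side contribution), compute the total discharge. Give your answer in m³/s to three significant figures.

w_1 = (1.30 − 0.71)/2 = 0.295 m; q_1 = 0.46 × 0.30 × 0.295 = 0.04071 m³/s
w_2 = (1.84 − 0.71)/2 = 0.565 m; q_2 = 0.52 × 0.39 × 0.565 = 0.1146 m³/s
w_3 = (2.34 − 1.30)/2 = 0.52 m; q_3 = 0.71 × 0.80 × 0.52 = 0.2954 m³/s
w_4 = (7.74 − 1.84)/2 = 2.95 m; q_4 = 0.77 × 0.80 × 2.95 = 1.817 m³/s
w_5 = (7.74 − 2.34)/2 = 2.7 m; q_5 = 0.43 × 0.31 × 2.7 = 0.3599 m³/s
Q = Σ qᵢ = 2.628 m³/s

2.63 m³/s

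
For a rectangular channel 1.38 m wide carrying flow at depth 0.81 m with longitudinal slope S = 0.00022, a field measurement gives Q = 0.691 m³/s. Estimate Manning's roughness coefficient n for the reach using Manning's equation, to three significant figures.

A = b·y = 1.38 × 0.81 = 1.118 m²
P = b + 2y = 1.38 + 2×0.81 = 3.000 m
R = A/P = 1.118/3.000 = 0.3726 m
n = (1/Q)·A·R^(2/3)·S^(1/2) = (1/0.691) × 1.118 × 0.5178 × 0.01483 = 0.01242

0.0124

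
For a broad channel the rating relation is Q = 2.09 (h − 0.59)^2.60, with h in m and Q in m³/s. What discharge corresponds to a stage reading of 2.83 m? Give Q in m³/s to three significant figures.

17.0 m³/s

Q = 2.09 × (2.83 − 0.59)^2.60 = 2.09 × 2.24^2.60 = 17.01 m³/s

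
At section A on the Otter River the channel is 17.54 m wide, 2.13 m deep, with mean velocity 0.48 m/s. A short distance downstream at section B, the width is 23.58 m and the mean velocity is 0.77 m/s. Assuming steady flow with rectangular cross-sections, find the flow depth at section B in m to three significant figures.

Q = A₁V₁ = (17.54×2.13) × 0.48 = 17.93 m³/s
d₂ = Q/(b₂ V₂) = 17.93/(23.58×0.77) = 0.9877 m

0.988 m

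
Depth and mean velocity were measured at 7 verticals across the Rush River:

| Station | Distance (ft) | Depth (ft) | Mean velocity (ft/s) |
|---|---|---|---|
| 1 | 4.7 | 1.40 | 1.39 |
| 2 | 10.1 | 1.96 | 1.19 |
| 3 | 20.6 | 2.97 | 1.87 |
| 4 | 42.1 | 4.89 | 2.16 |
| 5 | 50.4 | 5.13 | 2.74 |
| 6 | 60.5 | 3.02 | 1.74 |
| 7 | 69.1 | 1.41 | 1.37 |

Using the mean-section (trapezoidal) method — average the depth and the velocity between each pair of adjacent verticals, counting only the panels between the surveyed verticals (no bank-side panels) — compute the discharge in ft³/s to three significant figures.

445 ft³/s

Panel 1-2: Δb = 5.4 ft, d̄ = (1.40+1.96)/2 = 1.68, v̄ = (1.39+1.19)/2 = 1.29 → q = 5.4×1.68×1.29 = 11.70 ft³/s
Panel 2-3: Δb = 10.5 ft, d̄ = (1.96+2.97)/2 = 2.465, v̄ = (1.19+1.87)/2 = 1.53 → q = 10.5×2.465×1.53 = 39.60 ft³/s
Panel 3-4: Δb = 21.5 ft, d̄ = (2.97+4.89)/2 = 3.93, v̄ = (1.87+2.16)/2 = 2.015 → q = 21.5×3.93×2.015 = 170.3 ft³/s
Panel 4-5: Δb = 8.3 ft, d̄ = (4.89+5.13)/2 = 5.01, v̄ = (2.16+2.74)/2 = 2.45 → q = 8.3×5.01×2.45 = 101.9 ft³/s
Panel 5-6: Δb = 10.1 ft, d̄ = (5.13+3.02)/2 = 4.075, v̄ = (2.74+1.74)/2 = 2.24 → q = 10.1×4.075×2.24 = 92.19 ft³/s
Panel 6-7: Δb = 8.6 ft, d̄ = (3.02+1.41)/2 = 2.215, v̄ = (1.74+1.37)/2 = 1.555 → q = 8.6×2.215×1.555 = 29.62 ft³/s
Q = Σ q = 445.3 ft³/s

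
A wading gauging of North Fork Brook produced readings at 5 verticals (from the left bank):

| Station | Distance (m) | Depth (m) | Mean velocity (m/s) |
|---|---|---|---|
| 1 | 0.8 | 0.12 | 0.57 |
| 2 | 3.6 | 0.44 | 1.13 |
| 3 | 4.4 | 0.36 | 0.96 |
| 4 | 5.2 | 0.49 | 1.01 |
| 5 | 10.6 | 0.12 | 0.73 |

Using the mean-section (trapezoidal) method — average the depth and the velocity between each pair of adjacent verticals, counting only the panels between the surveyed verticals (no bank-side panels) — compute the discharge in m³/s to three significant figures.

Panel 1-2: Δb = 2.8 m, d̄ = (0.12+0.44)/2 = 0.28, v̄ = (0.57+1.13)/2 = 0.85 → q = 2.8×0.28×0.85 = 0.6664 m³/s
Panel 2-3: Δb = 0.8 m, d̄ = (0.44+0.36)/2 = 0.4, v̄ = (1.13+0.96)/2 = 1.045 → q = 0.8×0.4×1.045 = 0.3344 m³/s
Panel 3-4: Δb = 0.8 m, d̄ = (0.36+0.49)/2 = 0.425, v̄ = (0.96+1.01)/2 = 0.985 → q = 0.8×0.425×0.985 = 0.3349 m³/s
Panel 4-5: Δb = 5.4 m, d̄ = (0.49+0.12)/2 = 0.305, v̄ = (1.01+0.73)/2 = 0.87 → q = 5.4×0.305×0.87 = 1.433 m³/s
Q = Σ q = 2.769 m³/s

2.77 m³/s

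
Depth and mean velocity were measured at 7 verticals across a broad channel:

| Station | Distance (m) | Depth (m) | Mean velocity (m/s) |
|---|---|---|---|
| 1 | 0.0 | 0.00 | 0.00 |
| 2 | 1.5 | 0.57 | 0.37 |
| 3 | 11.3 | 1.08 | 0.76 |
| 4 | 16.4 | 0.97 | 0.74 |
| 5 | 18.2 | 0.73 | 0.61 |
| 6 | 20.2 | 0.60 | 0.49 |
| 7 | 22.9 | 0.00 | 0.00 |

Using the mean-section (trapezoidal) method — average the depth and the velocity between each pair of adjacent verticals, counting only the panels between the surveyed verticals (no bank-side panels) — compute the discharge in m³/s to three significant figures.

Panel 1-2: Δb = 1.5 m, d̄ = (0.00+0.57)/2 = 0.285, v̄ = (0.00+0.37)/2 = 0.185 → q = 1.5×0.285×0.185 = 0.07909 m³/s
Panel 2-3: Δb = 9.8 m, d̄ = (0.57+1.08)/2 = 0.825, v̄ = (0.37+0.76)/2 = 0.565 → q = 9.8×0.825×0.565 = 4.568 m³/s
Panel 3-4: Δb = 5.1 m, d̄ = (1.08+0.97)/2 = 1.025, v̄ = (0.76+0.74)/2 = 0.75 → q = 5.1×1.025×0.75 = 3.921 m³/s
Panel 4-5: Δb = 1.8 m, d̄ = (0.97+0.73)/2 = 0.85, v̄ = (0.74+0.61)/2 = 0.675 → q = 1.8×0.85×0.675 = 1.033 m³/s
Panel 5-6: Δb = 2 m, d̄ = (0.73+0.60)/2 = 0.665, v̄ = (0.61+0.49)/2 = 0.55 → q = 2×0.665×0.55 = 0.7315 m³/s
Panel 6-7: Δb = 2.7 m, d̄ = (0.60+0.00)/2 = 0.3, v̄ = (0.49+0.00)/2 = 0.245 → q = 2.7×0.3×0.245 = 0.1985 m³/s
Q = Σ q = 10.53 m³/s

10.5 m³/s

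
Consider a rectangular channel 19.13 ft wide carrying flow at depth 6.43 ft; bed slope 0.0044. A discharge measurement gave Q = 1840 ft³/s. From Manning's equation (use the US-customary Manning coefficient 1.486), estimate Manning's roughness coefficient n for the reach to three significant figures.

A = b·y = 19.13 × 6.43 = 123.0 ft²
P = b + 2y = 19.13 + 2×6.43 = 31.99 ft
R = A/P = 123.0/31.99 = 3.845 ft
n = (1.486/Q)·A·R^(2/3)·S^(1/2) = (1.486/1840) × 123.0 × 2.454 × 0.06633 = 0.01617

0.0162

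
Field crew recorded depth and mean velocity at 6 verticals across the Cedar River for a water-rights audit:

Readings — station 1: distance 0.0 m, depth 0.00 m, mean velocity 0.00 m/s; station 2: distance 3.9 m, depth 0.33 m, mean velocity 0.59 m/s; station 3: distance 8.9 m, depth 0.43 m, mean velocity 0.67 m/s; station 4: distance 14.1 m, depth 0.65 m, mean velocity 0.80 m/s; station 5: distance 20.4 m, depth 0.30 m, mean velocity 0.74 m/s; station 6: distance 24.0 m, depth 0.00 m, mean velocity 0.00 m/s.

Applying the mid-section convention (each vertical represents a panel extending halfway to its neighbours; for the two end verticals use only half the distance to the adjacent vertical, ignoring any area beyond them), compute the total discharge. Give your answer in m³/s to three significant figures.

6.42 m³/s

w_2 = (8.9 − 0.0)/2 = 4.45 m; q_2 = 0.59 × 0.33 × 4.45 = 0.8664 m³/s
w_3 = (14.1 − 3.9)/2 = 5.1 m; q_3 = 0.67 × 0.43 × 5.1 = 1.469 m³/s
w_4 = (20.4 − 8.9)/2 = 5.75 m; q_4 = 0.80 × 0.65 × 5.75 = 2.990 m³/s
w_5 = (24.0 − 14.1)/2 = 4.95 m; q_5 = 0.74 × 0.30 × 4.95 = 1.099 m³/s
Stations 1, 6 contribute zero (depth or velocity is 0).
Q = Σ qᵢ = 6.425 m³/s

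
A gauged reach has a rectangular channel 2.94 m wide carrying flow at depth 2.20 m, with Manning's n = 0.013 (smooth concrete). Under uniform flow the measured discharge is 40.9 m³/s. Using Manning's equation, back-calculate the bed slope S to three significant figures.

0.00800

A = b·y = 2.94 × 2.20 = 6.468 m²
P = b + 2y = 2.94 + 2×2.20 = 7.340 m
R = A/P = 6.468/7.340 = 0.8812 m
S = (Q·n / (1·A·R^(2/3)))² = (40.9×0.013 / (1×6.468×0.9191))² = 0.007999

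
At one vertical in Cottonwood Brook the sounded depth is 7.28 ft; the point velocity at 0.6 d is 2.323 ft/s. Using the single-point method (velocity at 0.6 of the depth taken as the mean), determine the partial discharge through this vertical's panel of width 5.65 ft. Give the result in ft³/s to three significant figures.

v̄ = v₀.₆ = 2.323 ft/s
q = v̄ × d × w = 2.323 × 7.28 × 5.65 = 95.55 ft³/s

95.5 ft³/s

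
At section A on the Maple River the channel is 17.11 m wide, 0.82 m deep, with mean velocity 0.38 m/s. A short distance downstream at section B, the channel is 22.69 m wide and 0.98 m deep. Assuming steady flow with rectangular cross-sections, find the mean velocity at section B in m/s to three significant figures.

0.240 m/s

Q = A₁V₁ = (17.11×0.82) × 0.38 = 5.331 m³/s
A₂ = 22.69 × 0.98 = 22.24 m²
V₂ = Q/A₂ = 5.331/22.24 = 0.2398 m/s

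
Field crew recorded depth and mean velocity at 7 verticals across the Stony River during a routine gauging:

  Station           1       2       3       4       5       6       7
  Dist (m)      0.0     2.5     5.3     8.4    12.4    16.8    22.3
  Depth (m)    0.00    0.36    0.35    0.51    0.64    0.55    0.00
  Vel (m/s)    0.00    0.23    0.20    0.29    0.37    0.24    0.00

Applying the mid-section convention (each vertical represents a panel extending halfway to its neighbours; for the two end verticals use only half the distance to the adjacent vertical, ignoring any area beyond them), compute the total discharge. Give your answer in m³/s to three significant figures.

2.60 m³/s

w_2 = (5.3 − 0.0)/2 = 2.65 m; q_2 = 0.23 × 0.36 × 2.65 = 0.2194 m³/s
w_3 = (8.4 − 2.5)/2 = 2.95 m; q_3 = 0.20 × 0.35 × 2.95 = 0.2065 m³/s
w_4 = (12.4 − 5.3)/2 = 3.55 m; q_4 = 0.29 × 0.51 × 3.55 = 0.5250 m³/s
w_5 = (16.8 − 8.4)/2 = 4.2 m; q_5 = 0.37 × 0.64 × 4.2 = 0.9946 m³/s
w_6 = (22.3 − 12.4)/2 = 4.95 m; q_6 = 0.24 × 0.55 × 4.95 = 0.6534 m³/s
Stations 1, 7 contribute zero (depth or velocity is 0).
Q = Σ qᵢ = 2.599 m³/s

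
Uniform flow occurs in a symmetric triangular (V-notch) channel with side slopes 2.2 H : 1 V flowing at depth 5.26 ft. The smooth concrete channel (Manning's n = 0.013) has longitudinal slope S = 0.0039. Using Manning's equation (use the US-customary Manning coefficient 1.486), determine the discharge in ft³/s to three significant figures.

778 ft³/s

A = z·y² = 2.2×5.26² = 60.87 ft²
P = 2y√(1+z²) = 2×5.26×√(1+2.2²) = 25.42 ft
R = A/P = 60.87/25.42 = 2.394 ft
Q = (1.486/n)·A·R^(2/3)·S^(1/2) = (1.486/0.013) × 60.87 × 2.394^(2/3) × 0.0039^(1/2) = 777.6 ft³/s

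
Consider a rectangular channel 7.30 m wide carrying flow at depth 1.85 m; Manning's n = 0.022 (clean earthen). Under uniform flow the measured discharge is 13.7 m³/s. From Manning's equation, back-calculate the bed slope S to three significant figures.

A = b·y = 7.30 × 1.85 = 13.51 m²
P = b + 2y = 7.30 + 2×1.85 = 11.00 m
R = A/P = 13.51/11.00 = 1.228 m
S = (Q·n / (1·A·R^(2/3)))² = (13.7×0.022 / (1×13.51×1.147))² = 0.0003789

0.000379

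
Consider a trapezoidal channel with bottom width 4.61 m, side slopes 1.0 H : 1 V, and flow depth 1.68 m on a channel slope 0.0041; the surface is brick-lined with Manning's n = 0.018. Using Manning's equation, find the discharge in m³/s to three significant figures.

40.8 m³/s

A = (b + z·y)·y = (4.61 + 1.0×1.68)×1.68 = 10.57 m²
P = b + 2y√(1+z²) = 4.61 + 2×1.68×√(1+1.0²) = 9.362 m
R = A/P = 10.57/9.362 = 1.129 m
Q = (1/n)·A·R^(2/3)·S^(1/2) = (1/0.018) × 10.57 × 1.129^(2/3) × 0.0041^(1/2) = 40.75 m³/s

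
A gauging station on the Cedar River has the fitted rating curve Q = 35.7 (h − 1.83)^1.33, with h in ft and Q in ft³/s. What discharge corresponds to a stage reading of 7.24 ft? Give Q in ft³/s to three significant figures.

Q = 35.7 × (7.24 − 1.83)^1.33 = 35.7 × 5.41^1.33 = 337.1 ft³/s

337 ft³/s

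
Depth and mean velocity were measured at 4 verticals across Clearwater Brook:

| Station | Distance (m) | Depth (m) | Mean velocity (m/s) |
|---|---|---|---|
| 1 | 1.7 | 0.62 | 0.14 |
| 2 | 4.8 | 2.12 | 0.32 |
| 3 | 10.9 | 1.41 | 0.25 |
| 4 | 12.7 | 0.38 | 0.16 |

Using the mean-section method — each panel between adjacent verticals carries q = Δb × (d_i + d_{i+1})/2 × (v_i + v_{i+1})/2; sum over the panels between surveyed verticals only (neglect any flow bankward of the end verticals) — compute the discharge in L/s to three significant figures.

4380 L/s

Panel 1-2: Δb = 3.1 m, d̄ = (0.62+2.12)/2 = 1.37, v̄ = (0.14+0.32)/2 = 0.23 → q = 3.1×1.37×0.23 = 0.9768 m³/s
Panel 2-3: Δb = 6.1 m, d̄ = (2.12+1.41)/2 = 1.765, v̄ = (0.32+0.25)/2 = 0.285 → q = 6.1×1.765×0.285 = 3.068 m³/s
Panel 3-4: Δb = 1.8 m, d̄ = (1.41+0.38)/2 = 0.895, v̄ = (0.25+0.16)/2 = 0.205 → q = 1.8×0.895×0.205 = 0.3303 m³/s
Q = Σ q = 4.376 m³/s
= 4.376 × 1000 = 4376 L/s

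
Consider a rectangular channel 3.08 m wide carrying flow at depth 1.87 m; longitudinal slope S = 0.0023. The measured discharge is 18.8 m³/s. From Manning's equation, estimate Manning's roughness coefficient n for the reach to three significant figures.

A = b·y = 3.08 × 1.87 = 5.760 m²
P = b + 2y = 3.08 + 2×1.87 = 6.820 m
R = A/P = 5.760/6.820 = 0.8445 m
n = (1/Q)·A·R^(2/3)·S^(1/2) = (1/18.8) × 5.760 × 0.8935 × 0.04796 = 0.01313

0.0131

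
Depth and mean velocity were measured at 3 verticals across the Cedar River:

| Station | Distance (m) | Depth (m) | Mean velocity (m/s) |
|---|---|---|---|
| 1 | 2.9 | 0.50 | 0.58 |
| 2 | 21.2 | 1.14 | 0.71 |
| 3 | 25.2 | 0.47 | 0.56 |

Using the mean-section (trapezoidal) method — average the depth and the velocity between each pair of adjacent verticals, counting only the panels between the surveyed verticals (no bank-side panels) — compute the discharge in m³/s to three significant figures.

11.7 m³/s

Panel 1-2: Δb = 18.3 m, d̄ = (0.50+1.14)/2 = 0.82, v̄ = (0.58+0.71)/2 = 0.645 → q = 18.3×0.82×0.645 = 9.679 m³/s
Panel 2-3: Δb = 4 m, d̄ = (1.14+0.47)/2 = 0.805, v̄ = (0.71+0.56)/2 = 0.635 → q = 4×0.805×0.635 = 2.045 m³/s
Q = Σ q = 11.72 m³/s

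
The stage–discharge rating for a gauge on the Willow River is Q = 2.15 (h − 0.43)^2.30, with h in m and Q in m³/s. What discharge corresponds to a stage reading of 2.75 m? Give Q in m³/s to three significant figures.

Q = 2.15 × (2.75 − 0.43)^2.30 = 2.15 × 2.32^2.30 = 14.90 m³/s

14.9 m³/s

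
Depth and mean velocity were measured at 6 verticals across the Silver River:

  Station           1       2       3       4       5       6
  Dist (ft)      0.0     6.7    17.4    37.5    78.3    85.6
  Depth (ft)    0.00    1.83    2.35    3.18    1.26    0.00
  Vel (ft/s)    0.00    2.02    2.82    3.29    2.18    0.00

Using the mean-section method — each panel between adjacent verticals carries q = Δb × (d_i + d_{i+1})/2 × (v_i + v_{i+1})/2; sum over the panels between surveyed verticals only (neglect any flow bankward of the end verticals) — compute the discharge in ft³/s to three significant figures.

483 ft³/s

Panel 1-2: Δb = 6.7 ft, d̄ = (0.00+1.83)/2 = 0.915, v̄ = (0.00+2.02)/2 = 1.01 → q = 6.7×0.915×1.01 = 6.192 ft³/s
Panel 2-3: Δb = 10.7 ft, d̄ = (1.83+2.35)/2 = 2.09, v̄ = (2.02+2.82)/2 = 2.42 → q = 10.7×2.09×2.42 = 54.12 ft³/s
Panel 3-4: Δb = 20.1 ft, d̄ = (2.35+3.18)/2 = 2.765, v̄ = (2.82+3.29)/2 = 3.055 → q = 20.1×2.765×3.055 = 169.8 ft³/s
Panel 4-5: Δb = 40.8 ft, d̄ = (3.18+1.26)/2 = 2.22, v̄ = (3.29+2.18)/2 = 2.735 → q = 40.8×2.22×2.735 = 247.7 ft³/s
Panel 5-6: Δb = 7.3 ft, d̄ = (1.26+0.00)/2 = 0.63, v̄ = (2.18+0.00)/2 = 1.09 → q = 7.3×0.63×1.09 = 5.013 ft³/s
Q = Σ q = 482.8 ft³/s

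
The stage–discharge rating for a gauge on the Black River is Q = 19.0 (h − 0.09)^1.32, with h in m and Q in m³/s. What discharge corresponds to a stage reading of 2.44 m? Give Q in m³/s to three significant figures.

58.7 m³/s

Q = 19.0 × (2.44 − 0.09)^1.32 = 19.0 × 2.35^1.32 = 58.69 m³/s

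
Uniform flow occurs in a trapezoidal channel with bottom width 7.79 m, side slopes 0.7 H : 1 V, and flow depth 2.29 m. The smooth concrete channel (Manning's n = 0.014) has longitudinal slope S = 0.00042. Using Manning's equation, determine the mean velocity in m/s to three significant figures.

2.01 m/s

A = (b + z·y)·y = (7.79 + 0.7×2.29)×2.29 = 21.51 m²
P = b + 2y√(1+z²) = 7.79 + 2×2.29×√(1+0.7²) = 13.38 m
R = A/P = 21.51/13.38 = 1.608 m
Q = (1/n)·A·R^(2/3)·S^(1/2) = (1/0.014) × 21.51 × 1.608^(2/3) × 0.00042^(1/2) = 43.21 m³/s
V = Q/A = 43.21/21.51 = 2.009 m/s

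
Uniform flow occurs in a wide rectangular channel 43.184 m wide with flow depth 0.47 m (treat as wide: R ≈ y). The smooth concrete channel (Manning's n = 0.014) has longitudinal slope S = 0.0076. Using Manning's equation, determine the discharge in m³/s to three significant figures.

76.4 m³/s

A = b·y = 43.184 × 0.47 = 20.30 m²
Wide channel: R ≈ y = 0.47 m
Q = (1/n)·A·R^(2/3)·S^(1/2) = (1/0.014) × 20.30 × 0.4700^(2/3) × 0.0076^(1/2) = 76.40 m³/s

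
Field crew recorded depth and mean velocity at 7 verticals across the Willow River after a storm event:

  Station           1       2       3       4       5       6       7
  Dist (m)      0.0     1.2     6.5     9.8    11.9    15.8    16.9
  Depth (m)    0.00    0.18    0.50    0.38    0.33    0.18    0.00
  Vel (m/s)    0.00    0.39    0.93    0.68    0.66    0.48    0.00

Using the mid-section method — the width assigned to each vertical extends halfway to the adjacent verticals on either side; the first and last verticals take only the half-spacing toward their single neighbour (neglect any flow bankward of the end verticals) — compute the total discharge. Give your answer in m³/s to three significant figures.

3.79 m³/s

w_2 = (6.5 − 0.0)/2 = 3.25 m; q_2 = 0.39 × 0.18 × 3.25 = 0.2282 m³/s
w_3 = (9.8 − 1.2)/2 = 4.3 m; q_3 = 0.93 × 0.50 × 4.3 = 2.000 m³/s
w_4 = (11.9 − 6.5)/2 = 2.7 m; q_4 = 0.68 × 0.38 × 2.7 = 0.6977 m³/s
w_5 = (15.8 − 9.8)/2 = 3 m; q_5 = 0.66 × 0.33 × 3 = 0.6534 m³/s
w_6 = (16.9 − 11.9)/2 = 2.5 m; q_6 = 0.48 × 0.18 × 2.5 = 0.2160 m³/s
Stations 1, 7 contribute zero (depth or velocity is 0).
Q = Σ qᵢ = 3.795 m³/s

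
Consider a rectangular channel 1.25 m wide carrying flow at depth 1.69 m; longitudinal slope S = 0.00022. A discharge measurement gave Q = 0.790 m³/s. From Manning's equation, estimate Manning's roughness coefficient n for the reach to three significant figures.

0.0235

A = b·y = 1.25 × 1.69 = 2.113 m²
P = b + 2y = 1.25 + 2×1.69 = 4.630 m
R = A/P = 2.113/4.630 = 0.4563 m
n = (1/Q)·A·R^(2/3)·S^(1/2) = (1/0.790) × 2.113 × 0.5927 × 0.01483 = 0.02351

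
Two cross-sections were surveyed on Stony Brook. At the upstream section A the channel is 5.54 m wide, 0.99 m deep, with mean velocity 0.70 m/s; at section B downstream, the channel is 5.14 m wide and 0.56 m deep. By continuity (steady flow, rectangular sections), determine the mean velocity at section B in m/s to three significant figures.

1.33 m/s

Q = A₁V₁ = (5.54×0.99) × 0.70 = 3.839 m³/s
A₂ = 5.14 × 0.56 = 2.878 m²
V₂ = Q/A₂ = 3.839/2.878 = 1.334 m/s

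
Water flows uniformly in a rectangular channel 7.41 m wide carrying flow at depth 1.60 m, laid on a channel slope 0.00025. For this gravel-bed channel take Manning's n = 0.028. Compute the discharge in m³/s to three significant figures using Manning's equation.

A = b·y = 7.41 × 1.60 = 11.86 m²
P = b + 2y = 7.41 + 2×1.60 = 10.61 m
R = A/P = 11.86/10.61 = 1.117 m
Q = (1/n)·A·R^(2/3)·S^(1/2) = (1/0.028) × 11.86 × 1.117^(2/3) × 0.00025^(1/2) = 7.209 m³/s

7.21 m³/s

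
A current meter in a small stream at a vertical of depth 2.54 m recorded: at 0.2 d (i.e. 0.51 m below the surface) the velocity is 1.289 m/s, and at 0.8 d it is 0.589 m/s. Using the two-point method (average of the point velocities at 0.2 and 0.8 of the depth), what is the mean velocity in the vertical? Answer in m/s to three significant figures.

0.939 m/s

v̄ = (1.289 + 0.589) / 2 = 0.9390 m/s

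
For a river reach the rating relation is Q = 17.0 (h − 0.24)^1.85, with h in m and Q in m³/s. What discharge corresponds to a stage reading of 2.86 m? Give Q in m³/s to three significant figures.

Q = 17.0 × (2.86 − 0.24)^1.85 = 17.0 × 2.62^1.85 = 101.0 m³/s

101 m³/s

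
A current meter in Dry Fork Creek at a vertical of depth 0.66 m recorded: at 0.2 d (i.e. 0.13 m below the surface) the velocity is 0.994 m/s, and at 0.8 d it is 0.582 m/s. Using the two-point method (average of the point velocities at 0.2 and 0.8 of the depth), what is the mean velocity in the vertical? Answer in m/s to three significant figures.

0.788 m/s

v̄ = (0.994 + 0.582) / 2 = 0.7880 m/s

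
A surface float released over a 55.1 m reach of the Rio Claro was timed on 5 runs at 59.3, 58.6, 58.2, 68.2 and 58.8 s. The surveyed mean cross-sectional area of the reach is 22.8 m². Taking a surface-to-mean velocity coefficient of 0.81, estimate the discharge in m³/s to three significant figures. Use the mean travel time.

t̄ = (59.3 + 58.6 + 58.2 + 68.2 + 58.8) / 5 = 60.62 s
v_surface = L / t̄ = 55.1 / 60.62 = 0.9089 m/s
v_mean = 0.81 × 0.9089 = 0.7362 m/s
Q = A × v_mean = 22.8 × 0.7362 = 16.79 m³/s

16.8 m³/s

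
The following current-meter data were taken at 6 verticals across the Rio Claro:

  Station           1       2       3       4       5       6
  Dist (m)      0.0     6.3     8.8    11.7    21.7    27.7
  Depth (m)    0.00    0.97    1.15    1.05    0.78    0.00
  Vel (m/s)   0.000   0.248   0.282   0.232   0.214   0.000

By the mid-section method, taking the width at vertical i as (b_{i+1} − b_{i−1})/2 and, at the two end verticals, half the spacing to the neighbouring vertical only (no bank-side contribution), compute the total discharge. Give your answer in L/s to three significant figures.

w_2 = (8.8 − 0.0)/2 = 4.4 m; q_2 = 0.248 × 0.97 × 4.4 = 1.058 m³/s
w_3 = (11.7 − 6.3)/2 = 2.7 m; q_3 = 0.282 × 1.15 × 2.7 = 0.8756 m³/s
w_4 = (21.7 − 8.8)/2 = 6.45 m; q_4 = 0.232 × 1.05 × 6.45 = 1.571 m³/s
w_5 = (27.7 − 11.7)/2 = 8 m; q_5 = 0.214 × 0.78 × 8 = 1.335 m³/s
Stations 1, 6 contribute zero (depth or velocity is 0).
Q = Σ qᵢ = 4.841 m³/s
= 4.841 × 1000 = 4841 L/s

4840 L/s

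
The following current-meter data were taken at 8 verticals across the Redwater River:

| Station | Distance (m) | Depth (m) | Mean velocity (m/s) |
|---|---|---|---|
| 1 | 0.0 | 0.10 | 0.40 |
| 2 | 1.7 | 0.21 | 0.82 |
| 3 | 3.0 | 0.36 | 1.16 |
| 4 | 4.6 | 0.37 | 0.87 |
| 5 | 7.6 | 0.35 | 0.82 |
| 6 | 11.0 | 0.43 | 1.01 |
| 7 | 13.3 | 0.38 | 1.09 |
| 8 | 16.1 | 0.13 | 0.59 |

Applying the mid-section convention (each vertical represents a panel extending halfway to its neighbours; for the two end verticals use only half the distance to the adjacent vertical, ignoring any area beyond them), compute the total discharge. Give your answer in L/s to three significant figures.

4960 L/s

w_1 = (1.7 − 0.0)/2 = 0.85 m; q_1 = 0.40 × 0.10 × 0.85 = 0.03400 m³/s
w_2 = (3.0 − 0.0)/2 = 1.5 m; q_2 = 0.82 × 0.21 × 1.5 = 0.2583 m³/s
w_3 = (4.6 − 1.7)/2 = 1.45 m; q_3 = 1.16 × 0.36 × 1.45 = 0.6055 m³/s
w_4 = (7.6 − 3.0)/2 = 2.3 m; q_4 = 0.87 × 0.37 × 2.3 = 0.7404 m³/s
w_5 = (11.0 − 4.6)/2 = 3.2 m; q_5 = 0.82 × 0.35 × 3.2 = 0.9184 m³/s
w_6 = (13.3 − 7.6)/2 = 2.85 m; q_6 = 1.01 × 0.43 × 2.85 = 1.238 m³/s
w_7 = (16.1 − 11.0)/2 = 2.55 m; q_7 = 1.09 × 0.38 × 2.55 = 1.056 m³/s
w_8 = (16.1 − 13.3)/2 = 1.4 m; q_8 = 0.59 × 0.13 × 1.4 = 0.1074 m³/s
Q = Σ qᵢ = 4.958 m³/s
= 4.958 × 1000 = 4958 L/s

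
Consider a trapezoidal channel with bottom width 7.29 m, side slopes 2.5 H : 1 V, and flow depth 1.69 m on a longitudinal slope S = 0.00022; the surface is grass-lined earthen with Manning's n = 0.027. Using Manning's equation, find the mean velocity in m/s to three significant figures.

A = (b + z·y)·y = (7.29 + 2.5×1.69)×1.69 = 19.46 m²
P = b + 2y√(1+z²) = 7.29 + 2×1.69×√(1+2.5²) = 16.39 m
R = A/P = 19.46/16.39 = 1.187 m
Q = (1/n)·A·R^(2/3)·S^(1/2) = (1/0.027) × 19.46 × 1.187^(2/3) × 0.00022^(1/2) = 11.99 m³/s
V = Q/A = 11.99/19.46 = 0.6160 m/s

0.616 m/s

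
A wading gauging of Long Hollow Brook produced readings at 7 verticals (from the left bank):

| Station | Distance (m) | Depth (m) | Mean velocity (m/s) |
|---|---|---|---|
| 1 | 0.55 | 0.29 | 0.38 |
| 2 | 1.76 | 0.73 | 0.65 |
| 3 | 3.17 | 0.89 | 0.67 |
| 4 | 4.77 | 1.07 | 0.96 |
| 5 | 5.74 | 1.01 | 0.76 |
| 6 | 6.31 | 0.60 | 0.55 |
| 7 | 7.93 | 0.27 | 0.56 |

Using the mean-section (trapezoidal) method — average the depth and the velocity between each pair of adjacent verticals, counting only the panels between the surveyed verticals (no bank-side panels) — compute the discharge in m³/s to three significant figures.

3.91 m³/s

Panel 1-2: Δb = 1.21 m, d̄ = (0.29+0.73)/2 = 0.51, v̄ = (0.38+0.65)/2 = 0.515 → q = 1.21×0.51×0.515 = 0.3178 m³/s
Panel 2-3: Δb = 1.41 m, d̄ = (0.73+0.89)/2 = 0.81, v̄ = (0.65+0.67)/2 = 0.66 → q = 1.41×0.81×0.66 = 0.7538 m³/s
Panel 3-4: Δb = 1.6 m, d̄ = (0.89+1.07)/2 = 0.98, v̄ = (0.67+0.96)/2 = 0.815 → q = 1.6×0.98×0.815 = 1.278 m³/s
Panel 4-5: Δb = 0.97 m, d̄ = (1.07+1.01)/2 = 1.04, v̄ = (0.96+0.76)/2 = 0.86 → q = 0.97×1.04×0.86 = 0.8676 m³/s
Panel 5-6: Δb = 0.57 m, d̄ = (1.01+0.60)/2 = 0.805, v̄ = (0.76+0.55)/2 = 0.655 → q = 0.57×0.805×0.655 = 0.3005 m³/s
Panel 6-7: Δb = 1.62 m, d̄ = (0.60+0.27)/2 = 0.435, v̄ = (0.55+0.56)/2 = 0.555 → q = 1.62×0.435×0.555 = 0.3911 m³/s
Q = Σ q = 3.909 m³/s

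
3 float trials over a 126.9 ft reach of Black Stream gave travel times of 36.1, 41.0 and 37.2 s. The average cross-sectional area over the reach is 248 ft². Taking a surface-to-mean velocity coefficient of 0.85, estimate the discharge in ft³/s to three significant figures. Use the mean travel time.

702 ft³/s

t̄ = (36.1 + 41.0 + 37.2) / 3 = 38.1 s
v_surface = L / t̄ = 126.9 / 38.1 = 3.331 ft/s
v_mean = 0.85 × 3.331 = 2.831 ft/s
Q = A × v_mean = 248 × 2.831 = 702.1 ft³/s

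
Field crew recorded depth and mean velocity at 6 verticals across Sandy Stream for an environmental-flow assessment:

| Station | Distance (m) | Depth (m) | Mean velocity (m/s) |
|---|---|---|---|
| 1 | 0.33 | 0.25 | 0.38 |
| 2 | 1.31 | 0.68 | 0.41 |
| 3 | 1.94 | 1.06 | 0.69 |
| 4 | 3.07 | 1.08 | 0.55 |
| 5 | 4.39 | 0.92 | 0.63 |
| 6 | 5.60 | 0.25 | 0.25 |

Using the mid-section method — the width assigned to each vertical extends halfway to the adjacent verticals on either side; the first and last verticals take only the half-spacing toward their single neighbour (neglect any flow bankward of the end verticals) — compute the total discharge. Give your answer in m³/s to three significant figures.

2.41 m³/s

w_1 = (1.31 − 0.33)/2 = 0.49 m; q_1 = 0.38 × 0.25 × 0.49 = 0.04655 m³/s
w_2 = (1.94 − 0.33)/2 = 0.805 m; q_2 = 0.41 × 0.68 × 0.805 = 0.2244 m³/s
w_3 = (3.07 − 1.31)/2 = 0.88 m; q_3 = 0.69 × 1.06 × 0.88 = 0.6436 m³/s
w_4 = (4.39 − 1.94)/2 = 1.225 m; q_4 = 0.55 × 1.08 × 1.225 = 0.7277 m³/s
w_5 = (5.60 − 3.07)/2 = 1.265 m; q_5 = 0.63 × 0.92 × 1.265 = 0.7332 m³/s
w_6 = (5.60 − 4.39)/2 = 0.605 m; q_6 = 0.25 × 0.25 × 0.605 = 0.03781 m³/s
Q = Σ qᵢ = 2.413 m³/s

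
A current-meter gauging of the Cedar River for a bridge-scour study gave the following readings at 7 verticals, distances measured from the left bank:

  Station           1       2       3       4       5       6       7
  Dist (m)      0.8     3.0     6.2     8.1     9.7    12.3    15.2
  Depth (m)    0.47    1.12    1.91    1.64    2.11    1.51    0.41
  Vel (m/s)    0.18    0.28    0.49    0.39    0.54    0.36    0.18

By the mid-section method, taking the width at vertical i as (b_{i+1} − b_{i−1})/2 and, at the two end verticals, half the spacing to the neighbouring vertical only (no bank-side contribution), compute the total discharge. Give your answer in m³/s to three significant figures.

w_1 = (3.0 − 0.8)/2 = 1.1 m; q_1 = 0.18 × 0.47 × 1.1 = 0.09306 m³/s
w_2 = (6.2 − 0.8)/2 = 2.7 m; q_2 = 0.28 × 1.12 × 2.7 = 0.8467 m³/s
w_3 = (8.1 − 3.0)/2 = 2.55 m; q_3 = 0.49 × 1.91 × 2.55 = 2.387 m³/s
w_4 = (9.7 − 6.2)/2 = 1.75 m; q_4 = 0.39 × 1.64 × 1.75 = 1.119 m³/s
w_5 = (12.3 − 8.1)/2 = 2.1 m; q_5 = 0.54 × 2.11 × 2.1 = 2.393 m³/s
w_6 = (15.2 − 9.7)/2 = 2.75 m; q_6 = 0.36 × 1.51 × 2.75 = 1.495 m³/s
w_7 = (15.2 − 12.3)/2 = 1.45 m; q_7 = 0.18 × 0.41 × 1.45 = 0.1070 m³/s
Q = Σ qᵢ = 8.440 m³/s

8.44 m³/s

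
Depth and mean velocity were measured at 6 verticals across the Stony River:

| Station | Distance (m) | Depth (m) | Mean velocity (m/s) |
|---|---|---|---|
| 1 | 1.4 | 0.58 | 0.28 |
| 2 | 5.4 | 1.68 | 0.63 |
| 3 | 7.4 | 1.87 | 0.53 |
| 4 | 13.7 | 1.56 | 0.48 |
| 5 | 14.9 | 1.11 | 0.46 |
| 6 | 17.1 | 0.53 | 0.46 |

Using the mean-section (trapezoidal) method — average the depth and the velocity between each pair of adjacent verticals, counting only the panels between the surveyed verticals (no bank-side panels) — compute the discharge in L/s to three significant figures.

Panel 1-2: Δb = 4 m, d̄ = (0.58+1.68)/2 = 1.13, v̄ = (0.28+0.63)/2 = 0.455 → q = 4×1.13×0.455 = 2.057 m³/s
Panel 2-3: Δb = 2 m, d̄ = (1.68+1.87)/2 = 1.775, v̄ = (0.63+0.53)/2 = 0.58 → q = 2×1.775×0.58 = 2.059 m³/s
Panel 3-4: Δb = 6.3 m, d̄ = (1.87+1.56)/2 = 1.715, v̄ = (0.53+0.48)/2 = 0.505 → q = 6.3×1.715×0.505 = 5.456 m³/s
Panel 4-5: Δb = 1.2 m, d̄ = (1.56+1.11)/2 = 1.335, v̄ = (0.48+0.46)/2 = 0.47 → q = 1.2×1.335×0.47 = 0.7529 m³/s
Panel 5-6: Δb = 2.2 m, d̄ = (1.11+0.53)/2 = 0.82, v̄ = (0.46+0.46)/2 = 0.46 → q = 2.2×0.82×0.46 = 0.8298 m³/s
Q = Σ q = 11.15 m³/s
= 11.15 × 1000 = 11150 L/s

11200 L/s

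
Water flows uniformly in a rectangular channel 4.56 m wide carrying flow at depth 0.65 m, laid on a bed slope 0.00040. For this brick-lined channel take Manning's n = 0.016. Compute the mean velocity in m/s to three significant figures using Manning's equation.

A = b·y = 4.56 × 0.65 = 2.964 m²
P = b + 2y = 4.56 + 2×0.65 = 5.860 m
R = A/P = 2.964/5.860 = 0.5058 m
Q = (1/n)·A·R^(2/3)·S^(1/2) = (1/0.016) × 2.964 × 0.5058^(2/3) × 0.00040^(1/2) = 2.352 m³/s
V = Q/A = 2.352/2.964 = 0.7935 m/s

0.794 m/s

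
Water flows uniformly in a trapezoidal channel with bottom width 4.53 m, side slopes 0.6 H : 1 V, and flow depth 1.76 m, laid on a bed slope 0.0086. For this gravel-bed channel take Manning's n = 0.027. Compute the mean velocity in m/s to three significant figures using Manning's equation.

3.75 m/s

A = (b + z·y)·y = (4.53 + 0.6×1.76)×1.76 = 9.831 m²
P = b + 2y√(1+z²) = 4.53 + 2×1.76×√(1+0.6²) = 8.635 m
R = A/P = 9.831/8.635 = 1.139 m
Q = (1/n)·A·R^(2/3)·S^(1/2) = (1/0.027) × 9.831 × 1.139^(2/3) × 0.0086^(1/2) = 36.82 m³/s
V = Q/A = 36.82/9.831 = 3.745 m/s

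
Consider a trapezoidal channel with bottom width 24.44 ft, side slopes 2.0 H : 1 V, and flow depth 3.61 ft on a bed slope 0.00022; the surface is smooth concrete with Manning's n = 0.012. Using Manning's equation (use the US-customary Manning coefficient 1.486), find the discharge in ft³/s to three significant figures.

419 ft³/s

A = (b + z·y)·y = (24.44 + 2.0×3.61)×3.61 = 114.3 ft²
P = b + 2y√(1+z²) = 24.44 + 2×3.61×√(1+2.0²) = 40.58 ft
R = A/P = 114.3/40.58 = 2.816 ft
Q = (1.486/n)·A·R^(2/3)·S^(1/2) = (1.486/0.012) × 114.3 × 2.816^(2/3) × 0.00022^(1/2) = 418.6 ft³/s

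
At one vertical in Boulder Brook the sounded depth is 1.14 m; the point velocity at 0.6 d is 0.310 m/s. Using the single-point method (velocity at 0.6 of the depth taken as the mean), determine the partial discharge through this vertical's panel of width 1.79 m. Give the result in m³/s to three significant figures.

0.633 m³/s

v̄ = v₀.₆ = 0.310 m/s
q = v̄ × d × w = 0.3100 × 1.14 × 1.79 = 0.6326 m³/s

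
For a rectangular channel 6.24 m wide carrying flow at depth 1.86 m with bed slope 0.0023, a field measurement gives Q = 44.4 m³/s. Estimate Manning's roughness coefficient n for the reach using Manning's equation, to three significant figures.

0.0139

A = b·y = 6.24 × 1.86 = 11.61 m²
P = b + 2y = 6.24 + 2×1.86 = 9.960 m
R = A/P = 11.61/9.960 = 1.165 m
n = (1/Q)·A·R^(2/3)·S^(1/2) = (1/44.4) × 11.61 × 1.107 × 0.04796 = 0.01388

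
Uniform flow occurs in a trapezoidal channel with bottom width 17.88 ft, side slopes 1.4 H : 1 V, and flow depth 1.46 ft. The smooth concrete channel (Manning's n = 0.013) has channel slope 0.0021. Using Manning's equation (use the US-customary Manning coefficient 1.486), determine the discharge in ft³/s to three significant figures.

A = (b + z·y)·y = (17.88 + 1.4×1.46)×1.46 = 29.09 ft²
P = b + 2y√(1+z²) = 17.88 + 2×1.46×√(1+1.4²) = 22.90 ft
R = A/P = 29.09/22.90 = 1.270 ft
Q = (1.486/n)·A·R^(2/3)·S^(1/2) = (1.486/0.013) × 29.09 × 1.270^(2/3) × 0.0021^(1/2) = 178.7 ft³/s

179 ft³/s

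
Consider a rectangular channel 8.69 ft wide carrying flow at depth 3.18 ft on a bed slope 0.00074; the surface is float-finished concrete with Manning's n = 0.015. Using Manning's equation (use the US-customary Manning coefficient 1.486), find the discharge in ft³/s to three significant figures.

A = b·y = 8.69 × 3.18 = 27.63 ft²
P = b + 2y = 8.69 + 2×3.18 = 15.05 ft
R = A/P = 27.63/15.05 = 1.836 ft
Q = (1.486/n)·A·R^(2/3)·S^(1/2) = (1.486/0.015) × 27.63 × 1.836^(2/3) × 0.00074^(1/2) = 111.7 ft³/s

112 ft³/s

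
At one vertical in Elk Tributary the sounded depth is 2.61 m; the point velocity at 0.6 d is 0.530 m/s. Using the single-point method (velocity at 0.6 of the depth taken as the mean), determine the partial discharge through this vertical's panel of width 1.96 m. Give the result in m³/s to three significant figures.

v̄ = v₀.₆ = 0.530 m/s
q = v̄ × d × w = 0.5300 × 2.61 × 1.96 = 2.711 m³/s

2.71 m³/s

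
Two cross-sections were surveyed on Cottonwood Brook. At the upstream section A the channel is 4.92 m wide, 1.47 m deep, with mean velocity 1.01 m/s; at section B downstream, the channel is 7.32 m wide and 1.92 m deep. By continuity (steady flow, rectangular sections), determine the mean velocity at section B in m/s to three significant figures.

0.520 m/s

Q = A₁V₁ = (4.92×1.47) × 1.01 = 7.305 m³/s
A₂ = 7.32 × 1.92 = 14.05 m²
V₂ = Q/A₂ = 7.305/14.05 = 0.5197 m/s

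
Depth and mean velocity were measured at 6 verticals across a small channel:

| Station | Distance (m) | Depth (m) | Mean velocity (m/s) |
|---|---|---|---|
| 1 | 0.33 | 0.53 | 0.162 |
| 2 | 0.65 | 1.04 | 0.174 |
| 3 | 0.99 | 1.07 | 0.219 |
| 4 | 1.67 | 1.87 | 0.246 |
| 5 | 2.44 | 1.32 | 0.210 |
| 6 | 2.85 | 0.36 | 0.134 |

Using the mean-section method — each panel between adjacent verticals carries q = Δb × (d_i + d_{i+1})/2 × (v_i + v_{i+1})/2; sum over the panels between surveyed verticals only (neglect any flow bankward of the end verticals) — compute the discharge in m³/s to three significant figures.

Panel 1-2: Δb = 0.32 m, d̄ = (0.53+1.04)/2 = 0.785, v̄ = (0.162+0.174)/2 = 0.168 → q = 0.32×0.785×0.168 = 0.04220 m³/s
Panel 2-3: Δb = 0.34 m, d̄ = (1.04+1.07)/2 = 1.055, v̄ = (0.174+0.219)/2 = 0.1965 → q = 0.34×1.055×0.1965 = 0.07048 m³/s
Panel 3-4: Δb = 0.68 m, d̄ = (1.07+1.87)/2 = 1.47, v̄ = (0.219+0.246)/2 = 0.2325 → q = 0.68×1.47×0.2325 = 0.2324 m³/s
Panel 4-5: Δb = 0.77 m, d̄ = (1.87+1.32)/2 = 1.595, v̄ = (0.246+0.210)/2 = 0.228 → q = 0.77×1.595×0.228 = 0.2800 m³/s
Panel 5-6: Δb = 0.41 m, d̄ = (1.32+0.36)/2 = 0.84, v̄ = (0.210+0.134)/2 = 0.172 → q = 0.41×0.84×0.172 = 0.05924 m³/s
Q = Σ q = 0.6843 m³/s

0.684 m³/s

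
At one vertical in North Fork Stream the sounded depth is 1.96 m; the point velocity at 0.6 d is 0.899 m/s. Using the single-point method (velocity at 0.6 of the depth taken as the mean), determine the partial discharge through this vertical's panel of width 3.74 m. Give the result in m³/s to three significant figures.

v̄ = v₀.₆ = 0.899 m/s
q = v̄ × d × w = 0.8990 × 1.96 × 3.74 = 6.590 m³/s

6.59 m³/s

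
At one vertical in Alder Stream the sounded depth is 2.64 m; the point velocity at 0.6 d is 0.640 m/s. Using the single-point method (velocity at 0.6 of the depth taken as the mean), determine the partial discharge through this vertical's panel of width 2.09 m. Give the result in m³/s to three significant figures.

3.53 m³/s

v̄ = v₀.₆ = 0.640 m/s
q = v̄ × d × w = 0.6400 × 2.64 × 2.09 = 3.531 m³/s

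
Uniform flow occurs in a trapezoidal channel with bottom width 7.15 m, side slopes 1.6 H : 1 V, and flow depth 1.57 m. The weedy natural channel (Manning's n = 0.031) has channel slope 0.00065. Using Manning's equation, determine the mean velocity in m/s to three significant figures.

0.908 m/s

A = (b + z·y)·y = (7.15 + 1.6×1.57)×1.57 = 15.17 m²
P = b + 2y√(1+z²) = 7.15 + 2×1.57×√(1+1.6²) = 13.07 m
R = A/P = 15.17/13.07 = 1.160 m
Q = (1/n)·A·R^(2/3)·S^(1/2) = (1/0.031) × 15.17 × 1.160^(2/3) × 0.00065^(1/2) = 13.77 m³/s
V = Q/A = 13.77/15.17 = 0.9081 m/s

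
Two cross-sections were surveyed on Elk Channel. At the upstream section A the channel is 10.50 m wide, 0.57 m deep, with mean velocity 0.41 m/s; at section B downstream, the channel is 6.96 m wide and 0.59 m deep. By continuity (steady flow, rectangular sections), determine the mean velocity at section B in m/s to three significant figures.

Q = A₁V₁ = (10.50×0.57) × 0.41 = 2.454 m³/s
A₂ = 6.96 × 0.59 = 4.106 m²
V₂ = Q/A₂ = 2.454/4.106 = 0.5976 m/s

0.598 m/s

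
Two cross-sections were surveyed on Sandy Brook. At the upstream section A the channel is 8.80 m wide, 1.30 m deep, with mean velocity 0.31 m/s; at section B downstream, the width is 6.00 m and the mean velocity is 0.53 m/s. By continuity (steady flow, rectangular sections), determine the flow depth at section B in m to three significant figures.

1.12 m

Q = A₁V₁ = (8.80×1.30) × 0.31 = 3.546 m³/s
d₂ = Q/(b₂ V₂) = 3.546/(6.00×0.53) = 1.115 m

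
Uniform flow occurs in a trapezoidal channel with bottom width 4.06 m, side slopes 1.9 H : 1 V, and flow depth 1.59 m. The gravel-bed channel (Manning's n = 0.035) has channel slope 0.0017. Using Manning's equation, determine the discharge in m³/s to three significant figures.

A = (b + z·y)·y = (4.06 + 1.9×1.59)×1.59 = 11.26 m²
P = b + 2y√(1+z²) = 4.06 + 2×1.59×√(1+1.9²) = 10.89 m
R = A/P = 11.26/10.89 = 1.034 m
Q = (1/n)·A·R^(2/3)·S^(1/2) = (1/0.035) × 11.26 × 1.034^(2/3) × 0.0017^(1/2) = 13.56 m³/s

13.6 m³/s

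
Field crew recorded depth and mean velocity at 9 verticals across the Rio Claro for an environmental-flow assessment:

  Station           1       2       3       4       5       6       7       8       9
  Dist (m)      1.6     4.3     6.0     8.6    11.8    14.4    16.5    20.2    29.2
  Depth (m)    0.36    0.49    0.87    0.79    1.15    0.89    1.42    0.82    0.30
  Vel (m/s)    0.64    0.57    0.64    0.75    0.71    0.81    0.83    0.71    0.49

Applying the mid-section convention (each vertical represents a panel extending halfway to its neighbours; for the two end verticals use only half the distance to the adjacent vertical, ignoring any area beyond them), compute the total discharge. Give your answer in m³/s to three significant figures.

w_1 = (4.3 − 1.6)/2 = 1.35 m; q_1 = 0.64 × 0.36 × 1.35 = 0.3110 m³/s
w_2 = (6.0 − 1.6)/2 = 2.2 m; q_2 = 0.57 × 0.49 × 2.2 = 0.6145 m³/s
w_3 = (8.6 − 4.3)/2 = 2.15 m; q_3 = 0.64 × 0.87 × 2.15 = 1.197 m³/s
w_4 = (11.8 − 6.0)/2 = 2.9 m; q_4 = 0.75 × 0.79 × 2.9 = 1.718 m³/s
w_5 = (14.4 − 8.6)/2 = 2.9 m; q_5 = 0.71 × 1.15 × 2.9 = 2.368 m³/s
w_6 = (16.5 − 11.8)/2 = 2.35 m; q_6 = 0.81 × 0.89 × 2.35 = 1.694 m³/s
w_7 = (20.2 − 14.4)/2 = 2.9 m; q_7 = 0.83 × 1.42 × 2.9 = 3.418 m³/s
w_8 = (29.2 − 16.5)/2 = 6.35 m; q_8 = 0.71 × 0.82 × 6.35 = 3.697 m³/s
w_9 = (29.2 − 20.2)/2 = 4.5 m; q_9 = 0.49 × 0.30 × 4.5 = 0.6615 m³/s
Q = Σ qᵢ = 15.68 m³/s

15.7 m³/s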